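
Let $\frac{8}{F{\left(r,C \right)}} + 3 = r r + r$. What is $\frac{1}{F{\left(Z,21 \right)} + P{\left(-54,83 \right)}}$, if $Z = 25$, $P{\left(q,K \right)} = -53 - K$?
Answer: $- \frac{647}{87984} \approx -0.0073536$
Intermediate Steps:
$F{\left(r,C \right)} = \frac{8}{-3 + r + r^{2}}$ ($F{\left(r,C \right)} = \frac{8}{-3 + \left(r r + r\right)} = \frac{8}{-3 + \left(r^{2} + r\right)} = \frac{8}{-3 + \left(r + r^{2}\right)} = \frac{8}{-3 + r + r^{2}}$)
$\frac{1}{F{\left(Z,21 \right)} + P{\left(-54,83 \right)}} = \frac{1}{\frac{8}{-3 + 25 + 25^{2}} - 136} = \frac{1}{\frac{8}{-3 + 25 + 625} - 136} = \frac{1}{\frac{8}{647} - 136} = \frac{1}{- \frac{87984}{647}} = - \frac{647}{87984}$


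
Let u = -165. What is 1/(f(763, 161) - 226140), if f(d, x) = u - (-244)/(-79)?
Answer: -79/17878339 ≈ -4.4188e-6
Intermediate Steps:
f(d, x) = -13279/79 (f(d, x) = -165 - (-244)/(-79) = -165 - (-244)*(-1)/79 = -165 - 1*244/79 = -165 - 244/79 = -13279/79)
1/(f(763, 161) - 226140) = 1/(-13279/79 - 226140) = 1/(-17878339/79) = -79/17878339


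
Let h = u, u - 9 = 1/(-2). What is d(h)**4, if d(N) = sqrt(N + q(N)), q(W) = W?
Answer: 289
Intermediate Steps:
u = 17/2 (u = 9 + 1/(-2) = 9 - 1/2 = 17/2 ≈ 8.5000)
h = 17/2 ≈ 8.5000
d(N) = sqrt(2)*sqrt(N) (d(N) = sqrt(N + N) = sqrt(2*N) = sqrt(2)*sqrt(N))
d(h)**4 = (sqrt(2)*sqrt(17/2))**4 = (sqrt(2)*(sqrt(34)/2))**4 = (sqrt(17))**4 = 289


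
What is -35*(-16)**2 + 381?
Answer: -8579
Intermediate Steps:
-35*(-16)**2 + 381 = -35*256 + 381 = -8960 + 381 = -8579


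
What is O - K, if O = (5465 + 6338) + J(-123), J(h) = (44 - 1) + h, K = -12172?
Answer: 23895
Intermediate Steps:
J(h) = 43 + h
O = 11723 (O = (5465 + 6338) + (43 - 123) = 11803 - 80 = 11723)
O - K = 11723 - 1*(-12172) = 11723 + 12172 = 23895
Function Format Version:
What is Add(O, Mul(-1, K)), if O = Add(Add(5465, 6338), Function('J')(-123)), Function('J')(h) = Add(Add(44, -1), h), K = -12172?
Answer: 23895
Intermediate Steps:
Function('J')(h) = Add(43, h)
O = 11723 (O = Add(Add(5465, 6338), Add(43, -123)) = Add(11803, -80) = 11723)
Add(O, Mul(-1, K)) = Add(11723, Mul(-1, -12172)) = Add(11723, 12172) = 23895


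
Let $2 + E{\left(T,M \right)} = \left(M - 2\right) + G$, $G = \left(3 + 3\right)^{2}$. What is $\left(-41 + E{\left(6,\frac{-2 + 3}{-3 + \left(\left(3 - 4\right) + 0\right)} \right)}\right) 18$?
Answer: $- \frac{333}{2} \approx -166.5$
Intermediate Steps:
$G = 36$ ($G = 6^{2} = 36$)
$E{\left(T,M \right)} = 32 + M$ ($E{\left(T,M \right)} = -2 + \left(\left(M - 2\right) + 36\right) = -2 + \left(\left(-2 + M\right) + 36\right) = -2 + \left(34 + M\right) = 32 + M$)
$\left(-41 + E{\left(6,\frac{-2 + 3}{-3 + \left(\left(3 - 4\right) + 0\right)} \right)}\right) 18 = \left(-41 + \left(32 + \frac{-2 + 3}{-3 + \left(\left(3 - 4\right) + 0\right)}\right)\right) 18 = \left(-41 + \left(32 + 1 \frac{1}{-3 + \left(-1 + 0\right)}\right)\right) 18 = \left(-41 + \left(32 + 1 \frac{1}{-3 - 1}\right)\right) 18 = \left(-41 + \left(32 + 1 \frac{1}{-4}\right)\right) 18 = \left(-41 + \left(32 + 1 \left(- \frac{1}{4}\right)\right)\right) 18 = \left(-41 + \left(32 - \frac{1}{4}\right)\right) 18 = \left(-41 + \frac{127}{4}\right) 18 = \left(- \frac{37}{4}\right) 18 = - \frac{333}{2}$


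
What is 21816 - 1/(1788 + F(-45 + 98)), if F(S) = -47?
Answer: 37981655/1741 ≈ 21816.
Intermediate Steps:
21816 - 1/(1788 + F(-45 + 98)) = 21816 - 1/(1788 - 47) = 21816 - 1/1741 = 37981655/1741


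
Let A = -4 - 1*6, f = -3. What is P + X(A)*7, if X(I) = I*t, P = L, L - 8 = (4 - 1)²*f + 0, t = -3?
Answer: 191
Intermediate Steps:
A = -10 (A = -4 - 6 = -10)
L = -19 (L = 8 + ((4 - 1)²*(-3) + 0) = 8 + (3²*(-3) + 0) = 8 + (9*(-3) + 0) = 8 + (-27 + 0) = 8 - 27 = -19)
P = -19
X(I) = -3*I (X(I) = I*(-3) = -3*I)
P + X(A)*7 = -19 - 3*(-10)*7 = -19 + 30*7 = -19 + 210 = 191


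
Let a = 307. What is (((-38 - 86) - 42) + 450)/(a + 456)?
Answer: 284/763 ≈ 0.37221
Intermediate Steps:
(((-38 - 86) - 42) + 450)/(a + 456) = (((-38 - 86) - 42) + 450)/(307 + 456) = ((-124 - 42) + 450)/763 = (-166 + 450)*(1/763) = 284*(1/763) = 284/763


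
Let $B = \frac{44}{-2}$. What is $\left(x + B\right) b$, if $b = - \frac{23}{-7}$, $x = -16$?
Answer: $- \frac{874}{7} \approx -124.86$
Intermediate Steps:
$B = -22$ ($B = 44 \left(- \frac{1}{2}\right) = -22$)
$b = \frac{23}{7}$ ($b = \left(-23\right) \left(- \frac{1}{7}\right) = \frac{23}{7} \approx 3.2857$)
$\left(x + B\right) b = \left(-16 - 22\right) \frac{23}{7} = \left(-38\right) \frac{23}{7} = - \frac{874}{7}$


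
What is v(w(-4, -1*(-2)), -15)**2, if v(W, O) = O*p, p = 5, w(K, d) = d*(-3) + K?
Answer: 5625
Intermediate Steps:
w(K, d) = K - 3*d (w(K, d) = -3*d + K = K - 3*d)
v(W, O) = 5*O (v(W, O) = O*5 = 5*O)
v(w(-4, -1*(-2)), -15)**2 = (5*(-15))**2 = (-75)**2 = 5625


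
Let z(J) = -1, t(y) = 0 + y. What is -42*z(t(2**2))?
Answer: 42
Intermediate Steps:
t(y) = y
-42*z(t(2**2)) = -42*(-1) = 42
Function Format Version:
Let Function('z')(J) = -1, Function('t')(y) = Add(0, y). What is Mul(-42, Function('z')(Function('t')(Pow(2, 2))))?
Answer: 42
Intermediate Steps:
Function('t')(y) = y
Mul(-42, Function('z')(Function('t')(Pow(2, 2)))) = Mul(-42, -1) = 42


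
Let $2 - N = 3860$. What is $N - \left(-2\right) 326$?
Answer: $-3206$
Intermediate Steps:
$N = -3858$ ($N = 2 - 3860 = -3858$)
$N - \left(-2\right) 326 = -3858 - \left(-2\right) 326 = -3858 - -652 = -3858 + 652 = -3206$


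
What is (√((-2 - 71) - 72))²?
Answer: -145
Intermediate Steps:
(√((-2 - 71) - 72))² = (√(-73 - 72))² = (√(-145))² = (I*√145)² = -145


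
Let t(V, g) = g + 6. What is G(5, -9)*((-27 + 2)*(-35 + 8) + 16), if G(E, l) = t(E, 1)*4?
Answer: 19348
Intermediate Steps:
t(V, g) = 6 + g
G(E, l) = 28 (G(E, l) = (6 + 1)*4 = 7*4 = 28)
G(5, -9)*((-27 + 2)*(-35 + 8) + 16) = 28*((-27 + 2)*(-35 + 8) + 16) = 28*(-25*(-27) + 16) = 28*(675 + 16) = 28*691 = 19348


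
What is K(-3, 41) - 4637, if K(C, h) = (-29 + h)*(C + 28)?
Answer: -4337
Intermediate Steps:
K(C, h) = (-29 + h)*(28 + C)
K(-3, 41) - 4637 = (-812 - 29*(-3) + 28*41 - 3*41) - 4637 = (-812 + 87 + 1148 - 123) - 4637 = 300 - 4637 = -4337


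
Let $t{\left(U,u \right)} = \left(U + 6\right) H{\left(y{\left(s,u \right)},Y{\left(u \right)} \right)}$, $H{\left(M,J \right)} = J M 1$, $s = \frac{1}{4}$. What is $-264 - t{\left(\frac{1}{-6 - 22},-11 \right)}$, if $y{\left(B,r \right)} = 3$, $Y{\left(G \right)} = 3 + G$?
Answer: $- \frac{846}{7} \approx -120.86$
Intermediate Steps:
$s = \frac{1}{4} \approx 0.25$
$H{\left(M,J \right)} = J M$
$t{\left(U,u \right)} = \left(6 + U\right) \left(9 + 3 u\right)$ ($t{\left(U,u \right)} = \left(U + 6\right) \left(3 + u\right) 3 = \left(6 + U\right) \left(9 + 3 u\right)$)
$-264 - t{\left(\frac{1}{-6 - 22},-11 \right)} = -264 - 3 \left(3 - 11\right) \left(6 + \frac{1}{-6 - 22}\right) = -264 - 3 \left(-8\right) \left(6 + \frac{1}{-28}\right) = -264 - 3 \left(-8\right) \left(6 - \frac{1}{28}\right) = -264 - 3 \left(-8\right) \frac{167}{28} = -264 - - \frac{1002}{7} = -264 + \frac{1002}{7} = - \frac{846}{7}$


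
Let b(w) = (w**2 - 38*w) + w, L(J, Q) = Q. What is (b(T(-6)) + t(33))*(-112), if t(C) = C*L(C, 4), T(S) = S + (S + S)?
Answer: -125664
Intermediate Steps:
T(S) = 3*S (T(S) = S + 2*S = 3*S)
b(w) = w**2 - 37*w
t(C) = 4*C (t(C) = C*4 = 4*C)
(b(T(-6)) + t(33))*(-112) = ((3*(-6))*(-37 + 3*(-6)) + 4*33)*(-112) = (-18*(-37 - 18) + 132)*(-112) = (-18*(-55) + 132)*(-112) = (990 + 132)*(-112) = 1122*(-112) = -125664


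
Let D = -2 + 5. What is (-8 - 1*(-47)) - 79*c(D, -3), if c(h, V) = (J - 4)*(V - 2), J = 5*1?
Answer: 434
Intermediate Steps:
J = 5
D = 3
c(h, V) = -2 + V (c(h, V) = (5 - 4)*(V - 2) = 1*(-2 + V) = -2 + V)
(-8 - 1*(-47)) - 79*c(D, -3) = (-8 - 1*(-47)) - 79*(-2 - 3) = (-8 + 47) - 79*(-5) = 39 + 395 = 434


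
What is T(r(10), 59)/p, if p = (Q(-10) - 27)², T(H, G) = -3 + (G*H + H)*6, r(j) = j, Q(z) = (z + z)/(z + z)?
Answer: 3597/676 ≈ 5.3210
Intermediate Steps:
Q(z) = 1 (Q(z) = (2*z)/((2*z)) = (2*z)*(1/(2*z)) = 1)
T(H, G) = -3 + 6*H + 6*G*H (T(H, G) = -3 + (H + G*H)*6 = -3 + (6*H + 6*G*H) = -3 + 6*H + 6*G*H)
p = 676 (p = (1 - 27)² = (-26)² = 676)
T(r(10), 59)/p = (-3 + 6*10 + 6*59*10)/676 = (-3 + 60 + 3540)*(1/676) = 3597*(1/676) = 3597/676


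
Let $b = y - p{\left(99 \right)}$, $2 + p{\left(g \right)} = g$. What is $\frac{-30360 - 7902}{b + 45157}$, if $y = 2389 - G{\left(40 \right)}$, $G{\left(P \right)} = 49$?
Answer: $- \frac{6377}{7900} \approx -0.80721$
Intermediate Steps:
$y = 2340$ ($y = 2389 - 49 = 2340$)
$p{\left(g \right)} = -2 + g$
$b = 2243$ ($b = 2340 - \left(-2 + 99\right) = 2340 - 97 = 2243$)
$\frac{-30360 - 7902}{b + 45157} = \frac{-30360 - 7902}{2243 + 45157} = \frac{-30360 - 7902}{47400} = \left(-30360 - 7902\right) \frac{1}{47400} = \left(-38262\right) \frac{1}{47400} = - \frac{6377}{7900}$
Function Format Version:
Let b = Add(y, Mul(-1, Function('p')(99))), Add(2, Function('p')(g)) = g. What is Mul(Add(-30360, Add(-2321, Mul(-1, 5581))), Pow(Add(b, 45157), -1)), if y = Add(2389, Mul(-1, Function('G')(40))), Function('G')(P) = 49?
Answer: Rational(-6377, 7900) ≈ -0.80721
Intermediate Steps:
y = 2340 (y = Add(2389, Mul(-1, 49)) = Add(2389, -49) = 2340)
Function('p')(g) = Add(-2, g)
b = 2243 (b = Add(2340, Mul(-1, Add(-2, 99))) = Add(2340, Mul(-1, 97)) = Add(2340, -97) = 2243)
Mul(Add(-30360, Add(-2321, Mul(-1, 5581))), Pow(Add(b, 45157), -1)) = Mul(Add(-30360, Add(-2321, Mul(-1, 5581))), Pow(Add(2243, 45157), -1)) = Mul(Add(-30360, Add(-2321, -5581)), Pow(47400, -1)) = Mul(Add(-30360, -7902), Rational(1, 47400)) = Mul(-38262, Rational(1, 47400)) = Rational(-6377, 7900)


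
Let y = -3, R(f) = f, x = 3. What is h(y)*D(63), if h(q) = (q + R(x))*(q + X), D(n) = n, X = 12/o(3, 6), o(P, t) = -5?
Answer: 0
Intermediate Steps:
X = -12/5 (X = 12/(-5) = 12*(-⅕) = -12/5 ≈ -2.4000)
h(q) = (3 + q)*(-12/5 + q) (h(q) = (q + 3)*(q - 12/5) = (3 + q)*(-12/5 + q))
h(y)*D(63) = (-36/5 + (-3)² + (⅗)*(-3))*63 = (-36/5 + 9 - 9/5)*63 = 0*63 = 0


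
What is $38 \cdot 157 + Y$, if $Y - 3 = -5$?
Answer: $5964$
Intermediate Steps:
$Y = -2$ ($Y = 3 - 5 = -2$)
$38 \cdot 157 + Y = 38 \cdot 157 - 2 = 5966 - 2 = 5964$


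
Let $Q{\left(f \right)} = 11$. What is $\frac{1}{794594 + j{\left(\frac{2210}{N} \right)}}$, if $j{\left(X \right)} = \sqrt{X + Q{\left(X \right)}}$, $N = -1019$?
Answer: $\frac{809691286}{643375837698885} - \frac{\sqrt{9169981}}{643375837698885} \approx 1.2585 \cdot 10^{-6}$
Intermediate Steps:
$j{\left(X \right)} = \sqrt{11 + X}$ ($j{\left(X \right)} = \sqrt{X + 11} = \sqrt{11 + X}$)
$\frac{1}{794594 + j{\left(\frac{2210}{N} \right)}} = \frac{1}{794594 + \sqrt{11 + \frac{2210}{-1019}}} = \frac{1}{794594 + \sqrt{11 + 2210 \left(- \frac{1}{1019}\right)}} = \frac{1}{794594 + \sqrt{11 - \frac{2210}{1019}}} = \frac{1}{794594 + \sqrt{\frac{8999}{1019}}} = \frac{1}{794594 + \frac{\sqrt{9169981}}{1019}}$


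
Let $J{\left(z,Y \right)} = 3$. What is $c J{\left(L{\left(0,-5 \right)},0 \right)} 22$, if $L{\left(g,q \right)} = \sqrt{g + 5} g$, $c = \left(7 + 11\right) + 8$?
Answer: $1716$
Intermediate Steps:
$c = 26$ ($c = 18 + 8 = 26$)
$L{\left(g,q \right)} = g \sqrt{5 + g}$ ($L{\left(g,q \right)} = \sqrt{5 + g} g = g \sqrt{5 + g}$)
$c J{\left(L{\left(0,-5 \right)},0 \right)} 22 = 26 \cdot 3 \cdot 22 = 78 \cdot 22 = 1716$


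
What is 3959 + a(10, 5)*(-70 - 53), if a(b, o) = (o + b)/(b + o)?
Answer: 3836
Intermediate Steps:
a(b, o) = 1 (a(b, o) = (b + o)/(b + o) = 1)
3959 + a(10, 5)*(-70 - 53) = 3959 + 1*(-70 - 53) = 3959 + 1*(-123) = 3959 - 123 = 3836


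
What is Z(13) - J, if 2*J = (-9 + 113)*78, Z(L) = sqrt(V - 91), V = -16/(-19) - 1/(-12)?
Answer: -4056 + I*sqrt(1170609)/114 ≈ -4056.0 + 9.4908*I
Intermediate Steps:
V = 211/228 (V = -16*(-1/19) - 1*(-1/12) = 16/19 + 1/12 = 211/228 ≈ 0.92544)
Z(L) = I*sqrt(1170609)/114 (Z(L) = sqrt(211/228 - 91) = sqrt(-20537/228) = I*sqrt(1170609)/114)
J = 4056 (J = ((-9 + 113)*78)/2 = (104*78)/2 = (1/2)*8112 = 4056)
Z(13) - J = I*sqrt(1170609)/114 - 1*4056 = I*sqrt(1170609)/114 - 4056 = -4056 + I*sqrt(1170609)/114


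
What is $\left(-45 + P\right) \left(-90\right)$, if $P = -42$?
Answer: $7830$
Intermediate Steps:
$\left(-45 + P\right) \left(-90\right) = \left(-45 - 42\right) \left(-90\right) = \left(-87\right) \left(-90\right) = 7830$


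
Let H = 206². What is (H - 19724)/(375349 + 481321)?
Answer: 11356/428335 ≈ 0.026512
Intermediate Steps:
H = 42436
(H - 19724)/(375349 + 481321) = (42436 - 19724)/(375349 + 481321) = 22712/856670 = 22712*(1/856670) = 11356/428335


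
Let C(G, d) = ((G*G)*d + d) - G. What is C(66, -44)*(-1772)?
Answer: 339823528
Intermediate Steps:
C(G, d) = d - G + d*G² (C(G, d) = (G²*d + d) - G = (d*G² + d) - G = (d + d*G²) - G = d - G + d*G²)
C(66, -44)*(-1772) = (-44 - 1*66 - 44*66²)*(-1772) = (-44 - 66 - 44*4356)*(-1772) = (-44 - 66 - 191664)*(-1772) = -191774*(-1772) = 339823528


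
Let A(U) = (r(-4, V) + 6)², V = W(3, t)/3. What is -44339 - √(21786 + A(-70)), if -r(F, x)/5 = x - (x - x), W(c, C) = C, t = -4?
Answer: -44339 - √197518/3 ≈ -44487.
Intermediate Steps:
V = -4/3 ≈ -1.3333
r(F, x) = -5*x (r(F, x) = -5*(x - (x - x)) = -5*(x - 1*0) = -5*(x + 0) = -5*x)
A(U) = 1444/9 (A(U) = (-5*(-4/3) + 6)² = (20/3 + 6)² = (38/3)² = 1444/9)
-44339 - √(21786 + A(-70)) = -44339 - √(21786 + 1444/9) = -44339 - √(197518/9) = -44339 - √197518/3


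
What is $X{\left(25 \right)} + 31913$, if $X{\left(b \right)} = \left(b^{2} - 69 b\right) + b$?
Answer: $30838$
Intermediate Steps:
$X{\left(b \right)} = b^{2} - 68 b$
$X{\left(25 \right)} + 31913 = 25 \left(-68 + 25\right) + 31913 = 25 \left(-43\right) + 31913 = -1075 + 31913 = 30838$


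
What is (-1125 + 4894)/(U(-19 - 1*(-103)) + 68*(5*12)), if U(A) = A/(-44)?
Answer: 41459/44859 ≈ 0.92421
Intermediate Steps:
U(A) = -A/44 (U(A) = A*(-1/44) = -A/44)
(-1125 + 4894)/(U(-19 - 1*(-103)) + 68*(5*12)) = (-1125 + 4894)/(-(-19 - 1*(-103))/44 + 68*(5*12)) = 3769/(-(-19 + 103)/44 + 68*60) = 3769/(-1/44*84 + 4080) = 3769/(-21/11 + 4080) = 3769/(44859/11) = 3769*(11/44859) = 41459/44859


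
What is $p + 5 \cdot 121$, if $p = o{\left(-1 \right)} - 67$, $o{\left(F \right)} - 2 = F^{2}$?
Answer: $541$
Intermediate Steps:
$o{\left(F \right)} = 2 + F^{2}$
$p = -64$ ($p = \left(2 + \left(-1\right)^{2}\right) - 67 = \left(2 + 1\right) - 67 = 3 - 67 = -64$)
$p + 5 \cdot 121 = -64 + 5 \cdot 121 = -64 + 605 = 541$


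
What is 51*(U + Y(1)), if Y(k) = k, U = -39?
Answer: -1938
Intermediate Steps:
51*(U + Y(1)) = 51*(-39 + 1) = 51*(-38) = -1938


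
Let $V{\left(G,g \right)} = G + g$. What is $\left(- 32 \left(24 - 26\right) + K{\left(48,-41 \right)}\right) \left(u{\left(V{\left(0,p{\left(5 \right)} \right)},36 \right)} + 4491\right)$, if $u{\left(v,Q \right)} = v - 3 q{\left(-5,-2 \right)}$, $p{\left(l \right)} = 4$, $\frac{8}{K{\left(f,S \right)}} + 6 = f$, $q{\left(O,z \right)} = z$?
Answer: $\frac{866764}{3} \approx 2.8892 \cdot 10^{5}$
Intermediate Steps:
$K{\left(f,S \right)} = \frac{8}{-6 + f}$
$u{\left(v,Q \right)} = 6 + v$ ($u{\left(v,Q \right)} = v - -6 = v + 6 = 6 + v$)
$\left(- 32 \left(24 - 26\right) + K{\left(48,-41 \right)}\right) \left(u{\left(V{\left(0,p{\left(5 \right)} \right)},36 \right)} + 4491\right) = \left(- 32 \left(24 - 26\right) + \frac{8}{-6 + 48}\right) \left(\left(6 + \left(0 + 4\right)\right) + 4491\right) = \left(\left(-32\right) \left(-2\right) + \frac{8}{42}\right) \left(\left(6 + 4\right) + 4491\right) = \left(64 + 8 \cdot \frac{1}{42}\right) \left(10 + 4491\right) = \left(64 + \frac{4}{21}\right) 4501 = \frac{1348}{21} \cdot 4501 = \frac{866764}{3}$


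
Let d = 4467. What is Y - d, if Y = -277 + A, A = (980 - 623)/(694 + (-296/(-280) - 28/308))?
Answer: -1269176683/267562 ≈ -4743.5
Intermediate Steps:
A = 137445/267562 (A = 357/(694 + (-296*(-1/280) - 28*1/308)) = 357/(694 + (37/35 - 1/11)) = 357/(694 + 372/385) = 357/(267562/385) = 357*(385/267562) = 137445/267562 ≈ 0.51369)
Y = -73977229/267562 (Y = -277 + 137445/267562 = -73977229/267562 ≈ -276.49)
Y - d = -73977229/267562 - 1*4467 = -73977229/267562 - 4467 = -1269176683/267562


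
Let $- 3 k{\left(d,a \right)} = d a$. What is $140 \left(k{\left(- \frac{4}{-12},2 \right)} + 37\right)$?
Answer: $\frac{46340}{9} \approx 5148.9$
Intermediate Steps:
$k{\left(d,a \right)} = - \frac{a d}{3}$ ($k{\left(d,a \right)} = - \frac{d a}{3} = - \frac{a d}{3}$)
$140 \left(k{\left(- \frac{4}{-12},2 \right)} + 37\right) = 140 \left(\left(- \frac{1}{3}\right) 2 \left(- \frac{4}{-12}\right) + 37\right) = 140 \left(\left(- \frac{1}{3}\right) 2 \left(\left(-4\right) \left(- \frac{1}{12}\right)\right) + 37\right) = 140 \left(\left(- \frac{1}{3}\right) 2 \cdot \frac{1}{3} + 37\right) = 140 \left(- \frac{2}{9} + 37\right) = 140 \cdot \frac{331}{9} = \frac{46340}{9}$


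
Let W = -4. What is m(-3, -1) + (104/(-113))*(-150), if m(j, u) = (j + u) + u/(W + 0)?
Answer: 60705/452 ≈ 134.30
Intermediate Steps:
m(j, u) = j + 3*u/4 (m(j, u) = (j + u) + u/(-4 + 0) = (j + u) + u/(-4) = (j + u) + u*(-1/4) = (j + u) - u/4 = j + 3*u/4)
m(-3, -1) + (104/(-113))*(-150) = (-3 + (3/4)*(-1)) + (104/(-113))*(-150) = (-3 - 3/4) + (104*(-1/113))*(-150) = -15/4 - 104/113*(-150) = -15/4 + 15600/113 = 60705/452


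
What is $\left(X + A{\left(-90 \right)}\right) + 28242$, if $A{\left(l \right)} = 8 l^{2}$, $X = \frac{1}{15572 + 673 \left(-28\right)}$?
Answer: $\frac{304433423}{3272} \approx 93042.0$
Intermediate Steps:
$X = - \frac{1}{3272}$ ($X = \frac{1}{15572 - 18844} = \frac{1}{-3272} = - \frac{1}{3272} \approx -0.00030562$)
$\left(X + A{\left(-90 \right)}\right) + 28242 = \left(- \frac{1}{3272} + 8 \left(-90\right)^{2}\right) + 28242 = \left(- \frac{1}{3272} + 8 \cdot 8100\right) + 28242 = \left(- \frac{1}{3272} + 64800\right) + 28242 = \frac{212025599}{3272} + 28242 = \frac{304433423}{3272}$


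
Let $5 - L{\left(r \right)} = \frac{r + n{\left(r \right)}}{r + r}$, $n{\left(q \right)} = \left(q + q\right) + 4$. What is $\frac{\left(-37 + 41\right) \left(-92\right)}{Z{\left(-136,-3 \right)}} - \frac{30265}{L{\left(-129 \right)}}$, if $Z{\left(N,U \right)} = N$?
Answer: $- \frac{132700568}{15419} \approx -8606.3$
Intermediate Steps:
$n{\left(q \right)} = 4 + 2 q$ ($n{\left(q \right)} = 2 q + 4 = 4 + 2 q$)
$L{\left(r \right)} = 5 - \frac{4 + 3 r}{2 r}$ ($L{\left(r \right)} = 5 - \frac{r + \left(4 + 2 r\right)}{r + r} = 5 - \frac{4 + 3 r}{2 r}$)
$\frac{\left(-37 + 41\right) \left(-92\right)}{Z{\left(-136,-3 \right)}} - \frac{30265}{L{\left(-129 \right)}} = \frac{\left(-37 + 41\right) \left(-92\right)}{-136} - \frac{30265}{\frac{7}{2} - \frac{2}{-129}} = 4 \left(-92\right) \left(- \frac{1}{136}\right) - \frac{30265}{\frac{7}{2} - - \frac{2}{129}} = \left(-368\right) \left(- \frac{1}{136}\right) - \frac{30265}{\frac{7}{2} + \frac{2}{129}} = \frac{46}{17} - \frac{30265}{\frac{907}{258}} = \frac{46}{17} - \frac{7808370}{907} = - \frac{132700568}{15419}$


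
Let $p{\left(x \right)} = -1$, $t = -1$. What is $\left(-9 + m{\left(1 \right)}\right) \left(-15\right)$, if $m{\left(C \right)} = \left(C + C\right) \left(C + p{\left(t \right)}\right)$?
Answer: $135$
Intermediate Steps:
$m{\left(C \right)} = 2 C \left(-1 + C\right)$ ($m{\left(C \right)} = \left(C + C\right) \left(C - 1\right) = 2 C \left(-1 + C\right)$)
$\left(-9 + m{\left(1 \right)}\right) \left(-15\right) = \left(-9 + 2 \cdot 1 \left(-1 + 1\right)\right) \left(-15\right) = \left(-9 + 2 \cdot 1 \cdot 0\right) \left(-15\right) = \left(-9 + 0\right) \left(-15\right) = \left(-9\right) \left(-15\right) = 135$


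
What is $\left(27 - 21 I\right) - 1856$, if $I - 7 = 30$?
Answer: $-2606$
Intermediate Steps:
$I = 37$ ($I = 7 + 30 = 37$)
$\left(27 - 21 I\right) - 1856 = \left(27 - 777\right) - 1856 = -750 - 1856 = -2606$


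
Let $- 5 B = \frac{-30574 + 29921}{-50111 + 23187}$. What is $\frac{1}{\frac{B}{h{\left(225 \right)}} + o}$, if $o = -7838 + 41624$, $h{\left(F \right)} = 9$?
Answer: $\frac{1211580}{40934441227} \approx 2.9598 \cdot 10^{-5}$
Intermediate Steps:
$B = - \frac{653}{134620}$ ($B = - \frac{\left(-30574 + 29921\right) \frac{1}{-50111 + 23187}}{5} = - \frac{\left(-653\right) \frac{1}{-26924}}{5} = - \frac{\left(-653\right) \left(- \frac{1}{26924}\right)}{5} = \left(- \frac{1}{5}\right) \frac{653}{26924} = - \frac{653}{134620} \approx -0.0048507$)
$o = 33786$
$\frac{1}{\frac{B}{h{\left(225 \right)}} + o} = \frac{1}{- \frac{653}{134620 \cdot 9} + 33786} = \frac{1}{\left(- \frac{653}{134620}\right) \frac{1}{9} + 33786} = \frac{1}{- \frac{653}{1211580} + 33786} = \frac{1}{\frac{40934441227}{1211580}} = \frac{1211580}{40934441227}$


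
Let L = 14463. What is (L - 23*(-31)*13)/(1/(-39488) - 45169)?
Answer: -937129216/1783633473 ≈ -0.52540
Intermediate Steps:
(L - 23*(-31)*13)/(1/(-39488) - 45169) = (14463 - 23*(-31)*13)/(1/(-39488) - 45169) = (14463 + 713*13)/(-1/39488 - 45169) = (14463 + 9269)/(-1783633473/39488) = 23732*(-39488/1783633473) = -937129216/1783633473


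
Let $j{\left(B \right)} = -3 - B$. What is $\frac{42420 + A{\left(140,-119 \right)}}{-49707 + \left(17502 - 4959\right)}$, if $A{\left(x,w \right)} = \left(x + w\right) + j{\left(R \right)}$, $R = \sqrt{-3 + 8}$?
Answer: $- \frac{7073}{6194} + \frac{\sqrt{5}}{37164} \approx -1.1419$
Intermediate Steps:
$R = \sqrt{5} \approx 2.2361$
$A{\left(x,w \right)} = -3 + w + x - \sqrt{5}$ ($A{\left(x,w \right)} = \left(x + w\right) - \left(3 + \sqrt{5}\right) = \left(w + x\right) - \left(3 + \sqrt{5}\right) = -3 + w + x - \sqrt{5}$)
$\frac{42420 + A{\left(140,-119 \right)}}{-49707 + \left(17502 - 4959\right)} = \frac{42420 - \left(-18 + \sqrt{5}\right)}{-49707 + \left(17502 - 4959\right)} = \frac{42420 + \left(18 - \sqrt{5}\right)}{-49707 + \left(17502 - 4959\right)} = \frac{42438 - \sqrt{5}}{-49707 + 12543} = \frac{42438 - \sqrt{5}}{-37164} = \left(42438 - \sqrt{5}\right) \left(- \frac{1}{37164}\right) = - \frac{7073}{6194} + \frac{\sqrt{5}}{37164}$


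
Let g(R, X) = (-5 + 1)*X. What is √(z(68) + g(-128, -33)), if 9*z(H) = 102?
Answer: √1290/3 ≈ 11.972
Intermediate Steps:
g(R, X) = -4*X
z(H) = 34/3 (z(H) = (⅑)*102 = 34/3)
√(z(68) + g(-128, -33)) = √(34/3 - 4*(-33)) = √(34/3 + 132) = √(430/3) = √1290/3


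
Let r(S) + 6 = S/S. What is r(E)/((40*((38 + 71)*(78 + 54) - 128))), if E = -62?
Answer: -1/114080 ≈ -8.7658e-6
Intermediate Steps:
r(S) = -5 (r(S) = -6 + S/S = -6 + 1 = -5)
r(E)/((40*((38 + 71)*(78 + 54) - 128))) = -5*1/(40*((38 + 71)*(78 + 54) - 128)) = -5*1/(40*(109*132 - 128)) = -5*1/(40*(14388 - 128)) = -5/(40*14260) = -5/570400 = -5*1/570400 = -1/114080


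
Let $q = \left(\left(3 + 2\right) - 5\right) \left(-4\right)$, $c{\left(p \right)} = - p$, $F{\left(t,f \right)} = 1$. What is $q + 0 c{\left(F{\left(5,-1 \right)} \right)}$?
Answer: $0$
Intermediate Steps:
$q = 0$ ($q = \left(5 - 5\right) \left(-4\right) = 0 \left(-4\right) = 0$)
$q + 0 c{\left(F{\left(5,-1 \right)} \right)} = 0 + 0 \left(\left(-1\right) 1\right) = 0 + 0 \left(-1\right) = 0 + 0 = 0$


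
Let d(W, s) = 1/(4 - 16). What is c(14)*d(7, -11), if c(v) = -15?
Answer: 5/4 ≈ 1.2500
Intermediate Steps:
d(W, s) = -1/12 (d(W, s) = 1/(-12) = -1/12)
c(14)*d(7, -11) = -15*(-1/12) = 5/4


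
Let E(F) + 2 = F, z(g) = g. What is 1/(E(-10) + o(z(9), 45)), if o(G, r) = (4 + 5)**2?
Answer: 1/69 ≈ 0.014493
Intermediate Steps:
E(F) = -2 + F
o(G, r) = 81 (o(G, r) = 9**2 = 81)
1/(E(-10) + o(z(9), 45)) = 1/((-2 - 10) + 81) = 1/(-12 + 81) = 1/69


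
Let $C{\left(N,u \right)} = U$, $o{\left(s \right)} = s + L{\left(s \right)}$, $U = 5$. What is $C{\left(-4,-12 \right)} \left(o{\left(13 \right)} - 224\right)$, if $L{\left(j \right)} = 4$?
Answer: $-1035$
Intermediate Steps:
$o{\left(s \right)} = 4 + s$ ($o{\left(s \right)} = s + 4 = 4 + s$)
$C{\left(N,u \right)} = 5$
$C{\left(-4,-12 \right)} \left(o{\left(13 \right)} - 224\right) = 5 \left(\left(4 + 13\right) - 224\right) = 5 \left(17 - 224\right) = 5 \left(-207\right) = -1035$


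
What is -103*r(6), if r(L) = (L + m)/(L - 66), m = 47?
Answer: 5459/60 ≈ 90.983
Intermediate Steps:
r(L) = (47 + L)/(-66 + L) (r(L) = (L + 47)/(L - 66) = (47 + L)/(-66 + L))
-103*r(6) = -103*(47 + 6)/(-66 + 6) = -103*53/(-60) = -(-103)*53/60 = -103*(-53/60) = 5459/60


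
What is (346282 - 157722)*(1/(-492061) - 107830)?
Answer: -10004793279701360/492061 ≈ -2.0332e+10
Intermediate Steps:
(346282 - 157722)*(1/(-492061) - 107830) = 188560*(-1/492061 - 107830) = 188560*(-53058937631/492061) = -10004793279701360/492061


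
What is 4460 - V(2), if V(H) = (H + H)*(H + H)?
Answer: 4444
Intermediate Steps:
V(H) = 4*H² (V(H) = (2*H)*(2*H) = 4*H²)
4460 - V(2) = 4460 - 4*2² = 4460 - 4*4 = 4460 - 1*16 = 4460 - 16 = 4444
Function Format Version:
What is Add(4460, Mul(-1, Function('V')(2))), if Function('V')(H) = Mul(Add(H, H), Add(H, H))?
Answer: 4444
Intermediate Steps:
Function('V')(H) = Mul(4, Pow(H, 2)) (Function('V')(H) = Mul(Mul(2, H), Mul(2, H)) = Mul(4, Pow(H, 2)))
Add(4460, Mul(-1, Function('V')(2))) = Add(4460, Mul(-1, Mul(4, Pow(2, 2)))) = Add(4460, Mul(-1, Mul(4, 4))) = Add(4460, Mul(-1, 16)) = Add(4460, -16) = 4444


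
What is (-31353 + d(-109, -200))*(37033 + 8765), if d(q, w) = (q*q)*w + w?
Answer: -110270271894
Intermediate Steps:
d(q, w) = w + w*q² (d(q, w) = q²*w + w = w*q² + w = w + w*q²)
(-31353 + d(-109, -200))*(37033 + 8765) = (-31353 - 200*(1 + (-109)²))*(37033 + 8765) = (-31353 - 200*(1 + 11881))*45798 = (-31353 - 200*11882)*45798 = (-31353 - 2376400)*45798 = -2407753*45798 = -110270271894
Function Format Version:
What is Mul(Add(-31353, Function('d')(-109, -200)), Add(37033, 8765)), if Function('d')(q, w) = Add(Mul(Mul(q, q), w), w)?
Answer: -110270271894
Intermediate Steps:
Function('d')(q, w) = Add(w, Mul(w, Pow(q, 2))) (Function('d')(q, w) = Add(Mul(Pow(q, 2), w), w) = Add(Mul(w, Pow(q, 2)), w) = Add(w, Mul(w, Pow(q, 2))))
Mul(Add(-31353, Function('d')(-109, -200)), Add(37033, 8765)) = Mul(Add(-31353, Mul(-200, Add(1, Pow(-109, 2)))), Add(37033, 8765)) = Mul(Add(-31353, Mul(-200, Add(1, 11881))), 45798) = Mul(Add(-31353, Mul(-200, 11882)), 45798) = Mul(Add(-31353, -2376400), 45798) = Mul(-2407753, 45798) = -110270271894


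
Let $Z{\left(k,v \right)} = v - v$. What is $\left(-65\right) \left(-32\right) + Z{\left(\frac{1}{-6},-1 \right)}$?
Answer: $2080$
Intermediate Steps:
$Z{\left(k,v \right)} = 0$
$\left(-65\right) \left(-32\right) + Z{\left(\frac{1}{-6},-1 \right)} = \left(-65\right) \left(-32\right) + 0 = 2080 + 0 = 2080$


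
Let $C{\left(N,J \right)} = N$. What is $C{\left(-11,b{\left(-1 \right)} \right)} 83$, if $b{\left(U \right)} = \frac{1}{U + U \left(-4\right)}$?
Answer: $-913$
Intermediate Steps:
$b{\left(U \right)} = - \frac{1}{3 U}$ ($b{\left(U \right)} = \frac{1}{U - 4 U} = \frac{1}{\left(-3\right) U} = - \frac{1}{3 U}$)
$C{\left(-11,b{\left(-1 \right)} \right)} 83 = \left(-11\right) 83 = -913$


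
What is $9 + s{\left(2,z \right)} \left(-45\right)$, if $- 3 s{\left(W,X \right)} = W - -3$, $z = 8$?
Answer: $84$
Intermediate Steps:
$s{\left(W,X \right)} = -1 - \frac{W}{3}$ ($s{\left(W,X \right)} = - \frac{W - -3}{3} = - \frac{W + 3}{3} = - \frac{3 + W}{3} = -1 - \frac{W}{3}$)
$9 + s{\left(2,z \right)} \left(-45\right) = 9 + \left(-1 - \frac{2}{3}\right) \left(-45\right) = 9 - -75 = 9 + 75 = 84$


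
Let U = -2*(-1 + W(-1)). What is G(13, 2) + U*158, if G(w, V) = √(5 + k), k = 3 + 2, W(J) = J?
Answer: 632 + √10 ≈ 635.16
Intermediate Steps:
k = 5
G(w, V) = √10 (G(w, V) = √(5 + 5) = √10)
U = 4 (U = -2*(-1 - 1) = -2*(-2) = 4)
G(13, 2) + U*158 = √10 + 4*158 = √10 + 632 = 632 + √10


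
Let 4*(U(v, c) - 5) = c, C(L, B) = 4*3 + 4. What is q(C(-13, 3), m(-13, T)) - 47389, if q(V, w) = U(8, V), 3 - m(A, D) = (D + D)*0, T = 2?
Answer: -47380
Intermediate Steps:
C(L, B) = 16 (C(L, B) = 12 + 4 = 16)
U(v, c) = 5 + c/4
m(A, D) = 3 (m(A, D) = 3 - (D + D)*0 = 3 - 2*D*0 = 3 - 1*0 = 3 + 0 = 3)
q(V, w) = 5 + V/4
q(C(-13, 3), m(-13, T)) - 47389 = (5 + (¼)*16) - 47389 = (5 + 4) - 47389 = 9 - 47389 = -47380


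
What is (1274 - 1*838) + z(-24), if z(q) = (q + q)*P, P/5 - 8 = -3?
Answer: -764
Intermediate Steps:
P = 25 (P = 40 + 5*(-3) = 40 - 15 = 25)
z(q) = 50*q (z(q) = (q + q)*25 = (2*q)*25 = 50*q)
(1274 - 1*838) + z(-24) = (1274 - 1*838) + 50*(-24) = (1274 - 838) - 1200 = 436 - 1200 = -764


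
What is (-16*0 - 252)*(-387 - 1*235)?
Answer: 156744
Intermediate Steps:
(-16*0 - 252)*(-387 - 1*235) = (0 - 252)*(-387 - 235) = -252*(-622) = 156744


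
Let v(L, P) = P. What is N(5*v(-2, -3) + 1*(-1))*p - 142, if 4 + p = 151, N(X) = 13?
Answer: 1769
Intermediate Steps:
p = 147 (p = -4 + 151 = 147)
N(5*v(-2, -3) + 1*(-1))*p - 142 = 13*147 - 142 = 1911 - 142 = 1769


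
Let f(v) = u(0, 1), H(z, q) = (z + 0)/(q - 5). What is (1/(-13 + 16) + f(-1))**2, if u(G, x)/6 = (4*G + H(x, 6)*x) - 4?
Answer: 2809/9 ≈ 312.11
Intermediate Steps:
H(z, q) = z/(-5 + q)
u(G, x) = -24 + 6*x**2 + 24*G (u(G, x) = 6*((4*G + (x/(-5 + 6))*x) - 4) = 6*((4*G + (x/1)*x) - 4) = 6*((4*G + (x*1)*x) - 4) = 6*((4*G + x*x) - 4) = 6*((4*G + x**2) - 4) = 6*((x**2 + 4*G) - 4) = 6*(-4 + x**2 + 4*G) = -24 + 6*x**2 + 24*G)
f(v) = -18 (f(v) = -24 + 6*1**2 + 24*0 = -24 + 6*1 + 0 = -24 + 6 + 0 = -18)
(1/(-13 + 16) + f(-1))**2 = (1/(-13 + 16) - 18)**2 = (1/3 - 18)**2 = (-53/3)**2 = 2809/9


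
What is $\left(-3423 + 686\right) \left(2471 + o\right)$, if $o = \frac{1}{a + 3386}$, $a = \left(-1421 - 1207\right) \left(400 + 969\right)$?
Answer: $- \frac{3472716925315}{513478} \approx -6.7631 \cdot 10^{6}$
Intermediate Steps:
$a = -3597732$ ($a = \left(-2628\right) 1369 = -3597732$)
$o = - \frac{1}{3594346}$ ($o = \frac{1}{-3597732 + 3386} = \frac{1}{-3594346} = - \frac{1}{3594346} \approx -2.7821 \cdot 10^{-7}$)
$\left(-3423 + 686\right) \left(2471 + o\right) = \left(-3423 + 686\right) \left(2471 - \frac{1}{3594346}\right) = \left(-2737\right) \frac{8881628965}{3594346} = - \frac{3472716925315}{513478}$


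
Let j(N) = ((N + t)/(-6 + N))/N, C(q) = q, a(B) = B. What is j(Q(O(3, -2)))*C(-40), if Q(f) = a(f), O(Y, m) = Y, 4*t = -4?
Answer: 80/9 ≈ 8.8889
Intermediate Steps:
t = -1 (t = (¼)*(-4) = -1)
Q(f) = f
j(N) = (-1 + N)/(N*(-6 + N)) (j(N) = ((N - 1)/(-6 + N))/N = ((-1 + N)/(-6 + N))/N = (-1 + N)/(N*(-6 + N)))
j(Q(O(3, -2)))*C(-40) = ((-1 + 3)/(3*(-6 + 3)))*(-40) = ((⅓)*2/(-3))*(-40) = ((⅓)*(-⅓)*2)*(-40) = -2/9*(-40) = 80/9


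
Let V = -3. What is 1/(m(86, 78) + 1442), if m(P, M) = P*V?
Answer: 1/1184 ≈ 0.00084459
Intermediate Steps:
m(P, M) = -3*P (m(P, M) = P*(-3) = -3*P)
1/(m(86, 78) + 1442) = 1/(-3*86 + 1442) = 1/(-258 + 1442) = 1/1184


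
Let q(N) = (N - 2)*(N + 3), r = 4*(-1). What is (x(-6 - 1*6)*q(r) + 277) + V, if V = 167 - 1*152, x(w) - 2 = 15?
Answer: 394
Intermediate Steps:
x(w) = 17 (x(w) = 2 + 15 = 17)
r = -4
q(N) = (-2 + N)*(3 + N)
V = 15 (V = 167 - 152 = 15)
(x(-6 - 1*6)*q(r) + 277) + V = (17*(-6 - 4 + (-4)**2) + 277) + 15 = (17*(-6 - 4 + 16) + 277) + 15 = (17*6 + 277) + 15 = (102 + 277) + 15 = 379 + 15 = 394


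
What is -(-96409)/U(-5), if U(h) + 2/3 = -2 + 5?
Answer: 289227/7 ≈ 41318.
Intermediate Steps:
U(h) = 7/3 (U(h) = -⅔ + (-2 + 5) = -⅔ + 3 = 7/3)
-(-96409)/U(-5) = -(-96409)/7/3 = -(-96409)*3/7 = -421*(-687/7) = 289227/7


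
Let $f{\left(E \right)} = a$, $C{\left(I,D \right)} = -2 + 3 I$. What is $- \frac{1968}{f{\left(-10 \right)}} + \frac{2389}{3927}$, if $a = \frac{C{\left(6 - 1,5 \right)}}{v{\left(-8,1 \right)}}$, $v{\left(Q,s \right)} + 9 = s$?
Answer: $\frac{61857745}{51051} \approx 1211.7$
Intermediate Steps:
$v{\left(Q,s \right)} = -9 + s$
$a = - \frac{13}{8}$ ($a = \frac{-2 + 3 \left(6 - 1\right)}{-9 + 1} = \frac{-2 + 3 \left(6 - 1\right)}{-8} = \left(-2 + 3 \cdot 5\right) \left(- \frac{1}{8}\right) = \left(-2 + 15\right) \left(- \frac{1}{8}\right) = 13 \left(- \frac{1}{8}\right) = - \frac{13}{8} \approx -1.625$)
$f{\left(E \right)} = - \frac{13}{8}$
$- \frac{1968}{f{\left(-10 \right)}} + \frac{2389}{3927} = - \frac{1968}{- \frac{13}{8}} + \frac{2389}{3927} = \left(-1968\right) \left(- \frac{8}{13}\right) + 2389 \cdot \frac{1}{3927} = \frac{15744}{13} + \frac{2389}{3927} = \frac{61857745}{51051}$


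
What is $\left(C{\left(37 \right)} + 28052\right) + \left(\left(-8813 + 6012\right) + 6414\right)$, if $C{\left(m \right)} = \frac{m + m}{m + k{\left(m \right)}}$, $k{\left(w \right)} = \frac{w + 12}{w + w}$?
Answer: $\frac{88255831}{2787} \approx 31667.0$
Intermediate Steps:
$k{\left(w \right)} = \frac{12 + w}{2 w}$
$C{\left(m \right)} = \frac{2 m}{m + \frac{12 + m}{2 m}}$ ($C{\left(m \right)} = \frac{m + m}{m + \frac{12 + m}{2 m}} = \frac{2 m}{m + \frac{12 + m}{2 m}}$)
$\left(C{\left(37 \right)} + 28052\right) + \left(\left(-8813 + 6012\right) + 6414\right) = \left(\frac{4 \cdot 37^{2}}{12 + 37 + 2 \cdot 37^{2}} + 28052\right) + \left(\left(-8813 + 6012\right) + 6414\right) = \left(4 \cdot 1369 \frac{1}{12 + 37 + 2 \cdot 1369} + 28052\right) + \left(-2801 + 6414\right) = \left(4 \cdot 1369 \frac{1}{12 + 37 + 2738} + 28052\right) + 3613 = \left(4 \cdot 1369 \cdot \frac{1}{2787} + 28052\right) + 3613 = \left(\frac{5476}{2787} + 28052\right) + 3613 = \frac{78186400}{2787} + 3613 = \frac{88255831}{2787}$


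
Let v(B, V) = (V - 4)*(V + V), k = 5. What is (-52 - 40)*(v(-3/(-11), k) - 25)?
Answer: 1380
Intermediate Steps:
v(B, V) = 2*V*(-4 + V) (v(B, V) = (-4 + V)*(2*V) = 2*V*(-4 + V))
(-52 - 40)*(v(-3/(-11), k) - 25) = (-52 - 40)*(2*5*(-4 + 5) - 25) = -92*(2*5*1 - 25) = -92*(10 - 25) = -92*(-15) = 1380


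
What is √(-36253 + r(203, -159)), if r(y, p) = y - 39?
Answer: I*√36089 ≈ 189.97*I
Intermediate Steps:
r(y, p) = -39 + y
√(-36253 + r(203, -159)) = √(-36253 + (-39 + 203)) = √(-36253 + 164) = √(-36089) = I*√36089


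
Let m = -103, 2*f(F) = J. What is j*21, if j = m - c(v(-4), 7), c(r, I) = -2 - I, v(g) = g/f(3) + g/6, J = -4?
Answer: -1974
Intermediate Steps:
f(F) = -2 (f(F) = (½)*(-4) = -2)
v(g) = -g/3 (v(g) = g/(-2) + g/6 = g*(-½) + g*(⅙) = -g/2 + g/6 = -g/3)
j = -94 (j = -103 - (-2 - 1*7) = -103 - (-2 - 7) = -103 - 1*(-9) = -103 + 9 = -94)
j*21 = -94*21 = -1974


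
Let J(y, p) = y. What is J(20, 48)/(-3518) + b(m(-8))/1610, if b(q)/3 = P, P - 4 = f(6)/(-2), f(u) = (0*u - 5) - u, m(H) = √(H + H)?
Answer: 68063/5663980 ≈ 0.012017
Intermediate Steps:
m(H) = √2*√H (m(H) = √(2*H) = √2*√H)
f(u) = -5 - u (f(u) = (0 - 5) - u = -5 - u)
P = 19/2 (P = 4 + (-5 - 1*6)/(-2) = 4 + (-5 - 6)*(-½) = 4 - 11*(-½) = 4 + 11/2 = 19/2 ≈ 9.5000)
b(q) = 57/2 (b(q) = 3*(19/2) = 57/2)
J(20, 48)/(-3518) + b(m(-8))/1610 = 20/(-3518) + (57/2)/1610 = 20*(-1/3518) + (57/2)*(1/1610) = -10/1759 + 57/3220 = 68063/5663980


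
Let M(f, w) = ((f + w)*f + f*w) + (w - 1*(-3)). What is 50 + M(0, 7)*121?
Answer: 1260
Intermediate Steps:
M(f, w) = 3 + w + f*w + f*(f + w) (M(f, w) = (f*(f + w) + f*w) + (w + 3) = (f*w + f*(f + w)) + (3 + w) = 3 + w + f*w + f*(f + w))
50 + M(0, 7)*121 = 50 + (3 + 7 + 0² + 2*0*7)*121 = 50 + (3 + 7 + 0 + 0)*121 = 50 + 10*121 = 50 + 1210 = 1260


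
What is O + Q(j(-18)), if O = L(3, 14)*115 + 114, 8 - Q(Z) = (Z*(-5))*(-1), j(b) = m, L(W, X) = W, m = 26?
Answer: 337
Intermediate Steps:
j(b) = 26
Q(Z) = 8 - 5*Z (Q(Z) = 8 - Z*(-5)*(-1) = 8 - (-5*Z)*(-1) = 8 - 5*Z)
O = 459 (O = 3*115 + 114 = 345 + 114 = 459)
O + Q(j(-18)) = 459 + (8 - 5*26) = 459 + (8 - 130) = 459 - 122 = 337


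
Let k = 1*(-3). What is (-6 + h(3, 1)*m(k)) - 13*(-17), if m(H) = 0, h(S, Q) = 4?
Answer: 215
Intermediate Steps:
k = -3
(-6 + h(3, 1)*m(k)) - 13*(-17) = (-6 + 4*0) - 13*(-17) = (-6 + 0) + 221 = -6 + 221 = 215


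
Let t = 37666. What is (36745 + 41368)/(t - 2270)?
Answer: 78113/35396 ≈ 2.2068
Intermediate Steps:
(36745 + 41368)/(t - 2270) = (36745 + 41368)/(37666 - 2270) = 78113/35396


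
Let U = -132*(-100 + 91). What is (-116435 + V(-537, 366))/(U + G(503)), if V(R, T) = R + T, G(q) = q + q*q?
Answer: -58303/127350 ≈ -0.45782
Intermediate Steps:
G(q) = q + q**2
U = 1188 (U = -132*(-9) = 1188)
(-116435 + V(-537, 366))/(U + G(503)) = (-116435 + (-537 + 366))/(1188 + 503*(1 + 503)) = (-116435 - 171)/(1188 + 503*504) = -116606/(1188 + 253512) = -116606/254700 = -116606*1/254700 = -58303/127350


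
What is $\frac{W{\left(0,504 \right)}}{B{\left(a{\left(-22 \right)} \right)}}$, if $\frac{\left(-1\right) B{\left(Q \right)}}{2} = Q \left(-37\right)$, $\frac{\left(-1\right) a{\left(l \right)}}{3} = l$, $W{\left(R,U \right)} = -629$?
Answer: $- \frac{17}{132} \approx -0.12879$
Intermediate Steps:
$a{\left(l \right)} = - 3 l$
$B{\left(Q \right)} = 74 Q$ ($B{\left(Q \right)} = - 2 Q \left(-37\right) = - 2 \left(- 37 Q\right) = 74 Q$)
$\frac{W{\left(0,504 \right)}}{B{\left(a{\left(-22 \right)} \right)}} = - \frac{629}{74 \left(\left(-3\right) \left(-22\right)\right)} = - \frac{629}{74 \cdot 66} = - \frac{629}{4884} = \left(-629\right) \frac{1}{4884} = - \frac{17}{132}$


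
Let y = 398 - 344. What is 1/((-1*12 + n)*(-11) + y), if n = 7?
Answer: 1/109 ≈ 0.0091743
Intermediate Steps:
y = 54
1/((-1*12 + n)*(-11) + y) = 1/((-1*12 + 7)*(-11) + 54) = 1/((-12 + 7)*(-11) + 54) = 1/(-5*(-11) + 54) = 1/(55 + 54) = 1/109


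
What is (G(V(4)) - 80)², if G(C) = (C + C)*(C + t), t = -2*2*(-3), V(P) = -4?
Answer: 20736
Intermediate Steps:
t = 12 (t = -4*(-3) = 12)
G(C) = 2*C*(12 + C) (G(C) = (C + C)*(C + 12) = (2*C)*(12 + C) = 2*C*(12 + C))
(G(V(4)) - 80)² = (2*(-4)*(12 - 4) - 80)² = (2*(-4)*8 - 80)² = (-64 - 80)² = (-144)² = 20736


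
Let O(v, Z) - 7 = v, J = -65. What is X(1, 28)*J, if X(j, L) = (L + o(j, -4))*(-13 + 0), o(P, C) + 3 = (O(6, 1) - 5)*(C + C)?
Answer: -32955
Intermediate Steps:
O(v, Z) = 7 + v
o(P, C) = -3 + 16*C (o(P, C) = -3 + ((7 + 6) - 5)*(C + C) = -3 + (13 - 5)*(2*C) = -3 + 8*(2*C) = -3 + 16*C)
X(j, L) = 871 - 13*L (X(j, L) = (L + (-3 + 16*(-4)))*(-13 + 0) = (L + (-3 - 64))*(-13) = (L - 67)*(-13) = (-67 + L)*(-13) = 871 - 13*L)
X(1, 28)*J = (871 - 13*28)*(-65) = (871 - 364)*(-65) = 507*(-65) = -32955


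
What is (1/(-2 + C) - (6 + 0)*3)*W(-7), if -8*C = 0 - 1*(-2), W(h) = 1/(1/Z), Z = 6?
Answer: -332/3 ≈ -110.67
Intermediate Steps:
W(h) = 6 (W(h) = 1/(1/6) = 6)
C = -1/4 (C = -(0 - 1*(-2))/8 = -(0 + 2)/8 = -1/8*2 = -1/4 ≈ -0.25000)
(1/(-2 + C) - (6 + 0)*3)*W(-7) = (1/(-2 - 1/4) - (6 + 0)*3)*6 = (1/(-9/4) - 6*3)*6 = (-4/9 - 1*18)*6 = (-4/9 - 18)*6 = -166/9*6 = -332/3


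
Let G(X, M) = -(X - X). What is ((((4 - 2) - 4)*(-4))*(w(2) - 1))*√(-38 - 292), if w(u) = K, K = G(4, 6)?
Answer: -8*I*√330 ≈ -145.33*I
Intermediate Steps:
G(X, M) = 0 (G(X, M) = -1*0 = 0)
K = 0
w(u) = 0
((((4 - 2) - 4)*(-4))*(w(2) - 1))*√(-38 - 292) = ((((4 - 2) - 4)*(-4))*(0 - 1))*√(-38 - 292) = (((2 - 4)*(-4))*(-1))*√(-330) = (-2*(-4)*(-1))*(I*√330) = (8*(-1))*(I*√330) = -8*I*√330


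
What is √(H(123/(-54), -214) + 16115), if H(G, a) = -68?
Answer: 3*√1783 ≈ 126.68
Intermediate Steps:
√(H(123/(-54), -214) + 16115) = √(-68 + 16115) = √16047 = 3*√1783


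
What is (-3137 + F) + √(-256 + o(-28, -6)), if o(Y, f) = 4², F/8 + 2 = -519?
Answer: -7305 + 4*I*√15 ≈ -7305.0 + 15.492*I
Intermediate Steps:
F = -4168 (F = -16 + 8*(-519) = -16 - 4152 = -4168)
o(Y, f) = 16
(-3137 + F) + √(-256 + o(-28, -6)) = (-3137 - 4168) + √(-256 + 16) = -7305 + √(-240) = -7305 + 4*I*√15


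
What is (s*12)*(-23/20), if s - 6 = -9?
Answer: 207/5 ≈ 41.400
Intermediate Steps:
s = -3 (s = 6 - 9 = -3)
(s*12)*(-23/20) = (-3*12)*(-23/20) = -(-828)/20 = -36*(-23/20) = 207/5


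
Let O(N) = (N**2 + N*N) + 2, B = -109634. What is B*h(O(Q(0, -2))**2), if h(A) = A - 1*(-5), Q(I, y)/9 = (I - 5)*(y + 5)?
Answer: -145675992108906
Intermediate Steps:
Q(I, y) = 9*(-5 + I)*(5 + y) (Q(I, y) = 9*((I - 5)*(y + 5)) = 9*((-5 + I)*(5 + y)) = 9*(-5 + I)*(5 + y))
O(N) = 2 + 2*N**2 (O(N) = (N**2 + N**2) + 2 = 2*N**2 + 2 = 2 + 2*N**2)
h(A) = 5 + A (h(A) = A + 5 = 5 + A)
B*h(O(Q(0, -2))**2) = -109634*(5 + (2 + 2*(-225 - 45*(-2) + 45*0 + 9*0*(-2))**2)**2) = -109634*(5 + (2 + 2*(-225 + 90 + 0 + 0)**2)**2) = -109634*(5 + (2 + 2*(-135)**2)**2) = -109634*(5 + (2 + 2*18225)**2) = -109634*(5 + (2 + 36450)**2) = -109634*(5 + 36452**2) = -109634*(5 + 1328748304) = -109634*1328748309 = -145675992108906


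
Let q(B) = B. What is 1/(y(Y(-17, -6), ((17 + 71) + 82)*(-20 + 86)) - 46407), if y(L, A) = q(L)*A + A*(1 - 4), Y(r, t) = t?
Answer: -1/147387 ≈ -6.7849e-6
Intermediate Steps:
y(L, A) = -3*A + A*L (y(L, A) = L*A + A*(1 - 4) = A*L + A*(-3) = A*L - 3*A = -3*A + A*L)
1/(y(Y(-17, -6), ((17 + 71) + 82)*(-20 + 86)) - 46407) = 1/((((17 + 71) + 82)*(-20 + 86))*(-3 - 6) - 46407) = 1/(((88 + 82)*66)*(-9) - 46407) = 1/((170*66)*(-9) - 46407) = 1/(11220*(-9) - 46407) = 1/(-100980 - 46407) = 1/(-147387) = -1/147387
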